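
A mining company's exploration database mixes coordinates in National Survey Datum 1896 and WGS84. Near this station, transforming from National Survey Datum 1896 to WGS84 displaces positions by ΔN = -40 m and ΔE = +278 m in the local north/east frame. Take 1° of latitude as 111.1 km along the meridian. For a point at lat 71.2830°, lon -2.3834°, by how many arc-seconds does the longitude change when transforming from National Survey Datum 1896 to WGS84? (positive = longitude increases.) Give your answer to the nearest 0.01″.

At latitude 71.2830°, cos φ = 0.320894.
1° of longitude at this latitude = 111.1 × cos φ = 35.65 km, so Δλ = 278.0 / 35651.3 = 0.0077977° = 28.072″.

Δλ = 28.07″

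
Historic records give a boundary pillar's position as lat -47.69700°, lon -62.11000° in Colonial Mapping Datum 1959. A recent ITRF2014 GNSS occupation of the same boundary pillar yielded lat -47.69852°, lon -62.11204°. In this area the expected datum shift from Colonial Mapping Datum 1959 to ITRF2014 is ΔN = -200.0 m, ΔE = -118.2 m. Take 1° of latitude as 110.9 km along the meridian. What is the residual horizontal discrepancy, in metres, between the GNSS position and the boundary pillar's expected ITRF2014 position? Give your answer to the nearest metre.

46 m

Observed coordinate differences: Δφ = -0.00152°, Δλ = -0.00204°.
Converting to metres (1° lat = 110900 m, cos φ = 0.673051): observed ΔN = -168.6 m, observed ΔE = -152.3 m.
Subtracting the expected shift leaves a residual of -168.6 − (-200.0) = 31.4 m north and -152.3 − (-118.2) = -34.1 m east.
Residual distance = √(31.4² + (-34.1)²) = 46.4 m.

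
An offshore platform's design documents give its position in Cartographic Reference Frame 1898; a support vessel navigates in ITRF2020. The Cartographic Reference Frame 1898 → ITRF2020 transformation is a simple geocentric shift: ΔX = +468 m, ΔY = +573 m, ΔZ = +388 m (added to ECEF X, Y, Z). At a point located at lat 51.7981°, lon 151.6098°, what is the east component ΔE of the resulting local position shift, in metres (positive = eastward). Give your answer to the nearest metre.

ΔE = -727 m

The local east axis at (φ, λ) is (−sin λ, cos λ, 0), so ΔE = −sin(151.6098°)·468 + cos(151.6098°)·573 = -726.61 m.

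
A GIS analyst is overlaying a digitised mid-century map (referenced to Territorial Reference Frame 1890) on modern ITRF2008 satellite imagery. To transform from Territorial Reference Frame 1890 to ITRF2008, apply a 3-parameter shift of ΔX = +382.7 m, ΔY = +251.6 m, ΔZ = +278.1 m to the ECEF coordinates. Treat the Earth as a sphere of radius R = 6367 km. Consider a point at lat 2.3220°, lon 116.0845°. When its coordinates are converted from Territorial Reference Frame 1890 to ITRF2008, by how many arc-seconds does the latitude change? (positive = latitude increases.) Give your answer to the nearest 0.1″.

Δφ = 8.9″

sin φ = 0.040515, cos φ = 0.999179, sin λ = 0.898147, cos λ = -0.439696.
North component: ΔN = −sin φ cos λ·ΔX − sin φ sin λ·ΔY + cos φ·ΔZ = −(0.040515)(-0.439696)(382.7) − (0.040515)(0.898147)(251.6) + (0.999179)(278.1) = 275.53 m.
1° of latitude spans πR/180 = 111125 m, so Δφ = 275.53 / 111125 × 3600 = 8.926″.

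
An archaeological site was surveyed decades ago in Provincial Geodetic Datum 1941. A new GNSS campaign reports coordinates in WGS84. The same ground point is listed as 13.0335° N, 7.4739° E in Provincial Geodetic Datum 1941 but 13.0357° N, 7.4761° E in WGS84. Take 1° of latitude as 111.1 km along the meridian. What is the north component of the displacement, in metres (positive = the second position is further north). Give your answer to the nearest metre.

Δφ = 13.0357° − 13.0335° = +0.0022°; Δλ = 7.4761° − 7.4739° = +0.0022°.
ΔN = Δφ × 111100 = 244.4 m; ΔE = Δλ × 111100 × cos(13.0335°) = +0.0022 × 111100 × 0.974238 = 238.1 m.

ΔN = 244 m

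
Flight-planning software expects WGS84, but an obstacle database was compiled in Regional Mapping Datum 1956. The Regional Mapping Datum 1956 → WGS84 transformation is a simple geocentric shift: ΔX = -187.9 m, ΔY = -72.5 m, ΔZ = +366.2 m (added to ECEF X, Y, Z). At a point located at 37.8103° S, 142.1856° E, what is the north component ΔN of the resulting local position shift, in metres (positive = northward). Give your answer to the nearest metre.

The local north axis is (−sin φ cos λ, −sin φ sin λ, cos φ), giving ΔN = 91.002 − 27.250 + 289.314 = 353.07 m.

ΔN = 353 m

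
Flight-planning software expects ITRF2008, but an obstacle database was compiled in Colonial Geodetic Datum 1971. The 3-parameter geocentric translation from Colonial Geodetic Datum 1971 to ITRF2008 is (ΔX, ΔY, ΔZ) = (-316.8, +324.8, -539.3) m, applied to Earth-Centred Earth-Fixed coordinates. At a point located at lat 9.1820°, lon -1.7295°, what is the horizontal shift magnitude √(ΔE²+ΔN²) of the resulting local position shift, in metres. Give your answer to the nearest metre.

574 m

At φ = 9.1820°, λ = -1.7295°: sin φ = 0.159571, cos φ = 0.987186, sin λ = -0.030181, cos λ = 0.999544.
ΔE = −sin λ·ΔX + cos λ·ΔY = −(-0.030181)·(-316.8) + (0.999544)·(324.8) = 315.09 m.
ΔN = −sin φ cos λ·ΔX − sin φ sin λ·ΔY + cos φ·ΔZ = −(0.159571)(0.999544)(-316.8) − (0.159571)(-0.030181)(324.8) + (0.987186)(-539.3) = -480.30 m.
Horizontal magnitude = √(ΔE² + ΔN²) = √(315.09² + (-480.30)²) = 574.43 m.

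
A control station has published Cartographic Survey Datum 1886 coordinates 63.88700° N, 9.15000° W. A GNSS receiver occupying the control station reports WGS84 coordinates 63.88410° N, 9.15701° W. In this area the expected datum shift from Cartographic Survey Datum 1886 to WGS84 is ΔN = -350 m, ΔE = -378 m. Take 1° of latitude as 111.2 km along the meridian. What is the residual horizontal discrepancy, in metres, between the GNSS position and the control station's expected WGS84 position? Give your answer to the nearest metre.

44 m

Observed coordinate differences: Δφ = -0.00290°, Δλ = -0.00701°.
Converting to metres (1° lat = 111200 m, cos φ = 0.440143): observed ΔN = -322.5 m, observed ΔE = -343.1 m.
Subtracting the expected shift leaves a residual of -322.5 − (-350) = 27.5 m north and -343.1 − (-378) = 34.9 m east.
Residual distance = √(27.5² + 34.9²) = 44.4 m.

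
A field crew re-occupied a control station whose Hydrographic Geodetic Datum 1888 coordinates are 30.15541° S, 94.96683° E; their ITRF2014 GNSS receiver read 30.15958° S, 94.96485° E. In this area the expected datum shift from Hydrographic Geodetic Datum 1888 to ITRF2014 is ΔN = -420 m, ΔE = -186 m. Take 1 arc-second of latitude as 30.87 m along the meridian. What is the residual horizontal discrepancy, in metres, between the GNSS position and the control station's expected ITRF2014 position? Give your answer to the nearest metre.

44 m

Observed coordinate differences: Δφ = -0.00417°, Δλ = -0.00198°.
Converting to metres (1° lat = 111132 m, cos φ = 0.864666): observed ΔN = -463.4 m, observed ΔE = -190.3 m.
Subtracting the expected shift leaves a residual of -463.4 − (-420) = -43.4 m north and -190.3 − (-186) = -4.3 m east.
Residual distance = √((-43.4)² + (-4.3)²) = 43.6 m.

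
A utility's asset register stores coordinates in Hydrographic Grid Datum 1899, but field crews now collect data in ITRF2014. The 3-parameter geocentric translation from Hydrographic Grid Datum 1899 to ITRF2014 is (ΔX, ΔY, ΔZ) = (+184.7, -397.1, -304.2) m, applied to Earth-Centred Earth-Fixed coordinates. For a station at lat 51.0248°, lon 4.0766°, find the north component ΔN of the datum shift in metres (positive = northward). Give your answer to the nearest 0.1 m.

ΔN = -312.6 m

The local north axis is (−sin φ cos λ, −sin φ sin λ, cos φ), giving ΔN = -143.226 + 21.946 − 191.337 = -312.62 m.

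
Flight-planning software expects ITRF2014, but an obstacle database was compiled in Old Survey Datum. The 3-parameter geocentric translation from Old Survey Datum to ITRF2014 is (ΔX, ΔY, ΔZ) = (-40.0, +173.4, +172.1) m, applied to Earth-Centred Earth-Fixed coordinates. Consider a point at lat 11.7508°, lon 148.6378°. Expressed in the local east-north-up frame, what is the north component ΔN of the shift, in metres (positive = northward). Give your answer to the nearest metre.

ΔN = 143 m

The local north axis is (−sin φ cos λ, −sin φ sin λ, cos φ), giving ΔN = -6.956 − 18.379 + 168.493 = 143.16 m.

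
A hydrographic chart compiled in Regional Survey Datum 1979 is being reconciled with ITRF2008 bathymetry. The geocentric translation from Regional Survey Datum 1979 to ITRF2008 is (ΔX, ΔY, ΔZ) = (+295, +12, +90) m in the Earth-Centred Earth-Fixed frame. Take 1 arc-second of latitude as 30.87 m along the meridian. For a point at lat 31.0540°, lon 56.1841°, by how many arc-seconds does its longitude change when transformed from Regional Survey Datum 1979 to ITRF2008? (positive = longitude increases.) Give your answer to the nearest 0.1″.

sin φ = 0.515846, cos φ = 0.856682, sin λ = 0.830830, cos λ = 0.556526.
East component: ΔE = −sin λ·ΔX + cos λ·ΔY = −(0.830830)(295) + (0.556526)(12) = -238.42 m.
1° of latitude spans 3600 × 30.87 = 111132 m; at latitude φ, 1° of longitude spans that × cos φ = 95204.7 m, so Δλ = -238.42 / 95204.7 × 3600 = -9.015″.

Δλ = -9.0″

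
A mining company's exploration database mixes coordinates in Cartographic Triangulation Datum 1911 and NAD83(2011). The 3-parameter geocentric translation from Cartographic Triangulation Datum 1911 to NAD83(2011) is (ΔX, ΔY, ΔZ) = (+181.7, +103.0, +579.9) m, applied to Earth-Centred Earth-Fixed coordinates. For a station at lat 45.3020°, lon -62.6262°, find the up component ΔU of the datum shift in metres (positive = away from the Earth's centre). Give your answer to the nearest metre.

At φ = 45.3020°, λ = -62.6262°: sin φ = 0.710824, cos φ = 0.703370, sin λ = -0.888026, cos λ = 0.459794.
ΔU = cos φ cos λ·ΔX + cos φ sin λ·ΔY + sin φ·ΔZ = (0.703370)(0.459794)(181.7) + (0.703370)(-0.888026)(103.0) + (0.710824)(579.9) = 406.63 m.

ΔU = 407 m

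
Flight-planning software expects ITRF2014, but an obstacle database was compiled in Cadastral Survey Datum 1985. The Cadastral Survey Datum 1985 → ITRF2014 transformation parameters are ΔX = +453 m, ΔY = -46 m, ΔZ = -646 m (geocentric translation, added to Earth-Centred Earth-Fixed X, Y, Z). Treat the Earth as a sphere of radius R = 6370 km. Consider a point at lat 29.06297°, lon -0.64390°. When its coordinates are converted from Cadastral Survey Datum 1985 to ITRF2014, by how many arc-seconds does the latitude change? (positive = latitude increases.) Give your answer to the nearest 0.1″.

sin φ = 0.485771, cos φ = 0.874086, sin λ = -0.011238, cos λ = 0.999937.
North component: ΔN = −sin φ cos λ·ΔX − sin φ sin λ·ΔY + cos φ·ΔZ = −(0.485771)(0.999937)(453) − (0.485771)(-0.011238)(-46) + (0.874086)(-646) = -784.95 m.
1° of latitude spans πR/180 = 111177 m, so Δφ = -784.95 / 111177 × 3600 = -25.417″.

Δφ = -25.4″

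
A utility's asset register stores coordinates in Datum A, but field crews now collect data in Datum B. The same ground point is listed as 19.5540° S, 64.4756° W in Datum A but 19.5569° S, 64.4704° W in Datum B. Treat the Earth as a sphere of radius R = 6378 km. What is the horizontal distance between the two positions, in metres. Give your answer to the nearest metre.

Δφ = -19.5569° − -19.5540° = -0.0029°; Δλ = -64.4704° − -64.4756° = +0.0052°.
1° along a meridian = πR/180 = 111317 m.
ΔN = Δφ × 111317 = -322.8 m; ΔE = Δλ × 111317 × cos(-19.5540°) = +0.0052 × 111317 × 0.942326 = 545.5 m.
Distance = √(ΔE² + ΔN²) = √(545.5² + (-322.8)²) = 633.8 m.

634 m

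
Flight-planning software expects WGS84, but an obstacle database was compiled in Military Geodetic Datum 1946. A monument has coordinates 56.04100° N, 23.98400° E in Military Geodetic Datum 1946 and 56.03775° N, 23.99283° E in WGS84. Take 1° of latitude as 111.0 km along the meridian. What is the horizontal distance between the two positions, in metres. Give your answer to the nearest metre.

656 m

Δφ = 56.03775° − 56.04100° = -0.00325°; Δλ = 23.99283° − 23.98400° = +0.00883°.
ΔN = Δφ × 111000 = -360.7 m; ΔE = Δλ × 111000 × cos(56.04100°) = +0.00883 × 111000 × 0.558600 = 547.5 m.
Distance = √(ΔE² + ΔN²) = √(547.5² + (-360.7)²) = 655.7 m.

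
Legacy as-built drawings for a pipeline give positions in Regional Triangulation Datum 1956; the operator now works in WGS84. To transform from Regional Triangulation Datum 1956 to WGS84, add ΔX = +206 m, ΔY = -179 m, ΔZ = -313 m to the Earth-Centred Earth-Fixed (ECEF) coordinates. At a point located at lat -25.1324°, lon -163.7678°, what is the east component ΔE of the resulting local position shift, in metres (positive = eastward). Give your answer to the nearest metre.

ΔE = 229 m

The local east axis at (φ, λ) is (−sin λ, cos λ, 0), so ΔE = −sin(-163.7678°)·206 + cos(-163.7678°)·(-179) = 229.45 m.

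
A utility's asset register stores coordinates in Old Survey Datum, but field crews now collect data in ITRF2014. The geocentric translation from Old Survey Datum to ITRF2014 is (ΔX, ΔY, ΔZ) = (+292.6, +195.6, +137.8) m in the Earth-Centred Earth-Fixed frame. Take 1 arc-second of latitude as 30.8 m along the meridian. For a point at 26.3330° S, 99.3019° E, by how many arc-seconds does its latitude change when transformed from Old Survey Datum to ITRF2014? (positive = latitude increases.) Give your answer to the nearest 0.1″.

sin φ = -0.443587, cos φ = 0.896231, sin λ = 0.986850, cos λ = -0.161637.
North component: ΔN = −sin φ cos λ·ΔX − sin φ sin λ·ΔY + cos φ·ΔZ = −(-0.443587)(-0.161637)(292.6) − (-0.443587)(0.986850)(195.6) + (0.896231)(137.8) = 188.15 m.
1° of latitude spans 3600 × 30.80 = 110880 m, so Δφ = 188.15 / 110880 × 3600 = 6.109″.

Δφ = 6.1″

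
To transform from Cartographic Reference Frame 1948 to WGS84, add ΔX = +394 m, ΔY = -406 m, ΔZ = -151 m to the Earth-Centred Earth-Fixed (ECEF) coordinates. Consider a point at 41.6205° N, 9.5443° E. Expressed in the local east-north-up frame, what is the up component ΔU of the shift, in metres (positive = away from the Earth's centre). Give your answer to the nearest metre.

At φ = 41.6205°, λ = 9.5443°: sin φ = 0.664194, cos φ = 0.747560, sin λ = 0.165810, cos λ = 0.986158.
ΔU = cos φ cos λ·ΔX + cos φ sin λ·ΔY + sin φ·ΔZ = (0.747560)(0.986158)(394) + (0.747560)(0.165810)(-406) + (0.664194)(-151) = 139.84 m.

ΔU = 140 m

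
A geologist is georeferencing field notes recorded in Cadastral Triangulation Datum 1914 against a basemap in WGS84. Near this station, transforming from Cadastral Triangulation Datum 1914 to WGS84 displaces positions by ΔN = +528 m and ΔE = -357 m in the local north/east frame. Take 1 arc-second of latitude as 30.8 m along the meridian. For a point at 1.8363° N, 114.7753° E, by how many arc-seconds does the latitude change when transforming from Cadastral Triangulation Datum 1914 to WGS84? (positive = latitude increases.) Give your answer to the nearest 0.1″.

1″ of latitude = 30.80 m, so Δφ = 528.0 / 30.80 = 17.143″.

Δφ = 17.1″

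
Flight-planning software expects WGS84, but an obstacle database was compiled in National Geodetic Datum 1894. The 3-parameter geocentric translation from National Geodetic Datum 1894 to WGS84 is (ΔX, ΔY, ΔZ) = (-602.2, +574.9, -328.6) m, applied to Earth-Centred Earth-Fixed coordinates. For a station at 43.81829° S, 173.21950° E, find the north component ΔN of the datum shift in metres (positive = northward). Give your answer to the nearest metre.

At φ = -43.81829°, λ = 173.21950°: sin φ = -0.692374, cos φ = 0.721539, sin λ = 0.118066, cos λ = -0.993006.
ΔN = −sin φ cos λ·ΔX − sin φ sin λ·ΔY + cos φ·ΔZ = −(-0.692374)(-0.993006)(-602.2) − (-0.692374)(0.118066)(574.9) + (0.721539)(-328.6) = 223.93 m.

ΔN = 224 m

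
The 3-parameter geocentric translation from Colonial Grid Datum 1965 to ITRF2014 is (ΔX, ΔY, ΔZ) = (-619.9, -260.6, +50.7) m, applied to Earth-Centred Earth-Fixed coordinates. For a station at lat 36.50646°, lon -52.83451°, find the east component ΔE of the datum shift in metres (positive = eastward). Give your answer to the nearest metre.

ΔE = -651 m

The local east axis at (φ, λ) is (−sin λ, cos λ, 0), so ΔE = −sin(-52.83451°)·(-619.9) + cos(-52.83451°)·(-260.6) = -651.43 m.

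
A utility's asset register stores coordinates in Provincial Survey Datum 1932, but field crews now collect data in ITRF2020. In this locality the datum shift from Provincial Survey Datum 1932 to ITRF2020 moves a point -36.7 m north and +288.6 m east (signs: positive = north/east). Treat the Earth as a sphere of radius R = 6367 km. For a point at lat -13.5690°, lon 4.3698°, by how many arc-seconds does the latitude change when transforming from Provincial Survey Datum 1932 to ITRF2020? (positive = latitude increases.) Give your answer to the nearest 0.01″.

On a sphere of radius R, 1 rad of latitude = R, so Δφ = ΔN / R = -36.7 / 6367000 = -5.7641e-06 rad = -1.189″.

Δφ = -1.19″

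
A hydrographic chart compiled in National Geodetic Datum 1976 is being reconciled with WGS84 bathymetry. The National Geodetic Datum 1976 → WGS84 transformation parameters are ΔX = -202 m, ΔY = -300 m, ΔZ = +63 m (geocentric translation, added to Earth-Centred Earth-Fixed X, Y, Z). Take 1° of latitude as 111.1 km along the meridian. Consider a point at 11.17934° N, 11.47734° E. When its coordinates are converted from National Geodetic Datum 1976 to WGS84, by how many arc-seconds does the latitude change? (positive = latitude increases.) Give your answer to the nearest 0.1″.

sin φ = 0.193881, cos φ = 0.981025, sin λ = 0.198980, cos λ = 0.980003.
North component: ΔN = −sin φ cos λ·ΔX − sin φ sin λ·ΔY + cos φ·ΔZ = −(0.193881)(0.980003)(-202) − (0.193881)(0.198980)(-300) + (0.981025)(63) = 111.76 m.
1° of latitude spans 111100 m, so Δφ = 111.76 / 111100 × 3600 = 3.621″.

Δφ = 3.6″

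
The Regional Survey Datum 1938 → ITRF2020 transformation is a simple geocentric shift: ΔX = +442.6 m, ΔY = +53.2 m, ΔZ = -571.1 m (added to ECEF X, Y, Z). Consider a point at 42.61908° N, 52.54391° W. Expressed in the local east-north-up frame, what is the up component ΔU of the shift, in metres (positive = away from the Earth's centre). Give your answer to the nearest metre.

ΔU = -220 m

The local up (radial) axis is (cos φ cos λ, cos φ sin λ, sin φ), giving ΔU = 198.074 − 31.077 − 386.704 = -219.71 m.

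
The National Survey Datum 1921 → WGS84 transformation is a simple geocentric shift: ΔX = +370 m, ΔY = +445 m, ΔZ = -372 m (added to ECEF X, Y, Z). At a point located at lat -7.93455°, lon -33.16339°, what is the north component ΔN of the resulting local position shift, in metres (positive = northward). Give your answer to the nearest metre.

ΔN = -359 m

The local north axis is (−sin φ cos λ, −sin φ sin λ, cos φ), giving ΔN = 42.756 − 33.603 − 368.439 = -359.29 m.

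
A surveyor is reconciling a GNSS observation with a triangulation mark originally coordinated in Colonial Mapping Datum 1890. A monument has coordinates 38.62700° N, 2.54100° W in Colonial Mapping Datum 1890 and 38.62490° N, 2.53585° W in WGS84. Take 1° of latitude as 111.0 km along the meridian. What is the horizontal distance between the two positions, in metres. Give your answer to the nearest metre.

Δφ = 38.62490° − 38.62700° = -0.00210°; Δλ = -2.53585° − -2.54100° = +0.00515°.
ΔN = Δφ × 111000 = -233.1 m; ΔE = Δλ × 111000 × cos(38.62700°) = +0.00515 × 111000 × 0.781226 = 446.6 m.
Distance = √(ΔE² + ΔN²) = √(446.6² + (-233.1)²) = 503.8 m.

504 m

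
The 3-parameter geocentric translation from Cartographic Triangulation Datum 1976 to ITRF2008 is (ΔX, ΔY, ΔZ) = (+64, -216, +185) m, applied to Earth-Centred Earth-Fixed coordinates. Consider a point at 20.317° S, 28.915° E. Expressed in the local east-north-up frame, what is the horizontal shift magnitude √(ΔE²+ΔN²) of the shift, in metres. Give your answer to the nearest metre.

270 m

At φ = -20.317°, λ = 28.915°: sin φ = -0.347214, cos φ = 0.937786, sin λ = 0.483512, cos λ = 0.875338.
ΔE = −sin λ·ΔX + cos λ·ΔY = −(0.483512)·(64) + (0.875338)·(-216) = -220.02 m.
ΔN = −sin φ cos λ·ΔX − sin φ sin λ·ΔY + cos φ·ΔZ = −(-0.347214)(0.875338)(64) − (-0.347214)(0.483512)(-216) + (0.937786)(185) = 156.68 m.
Horizontal magnitude = √(ΔE² + ΔN²) = √((-220.02)² + 156.68²) = 270.10 m.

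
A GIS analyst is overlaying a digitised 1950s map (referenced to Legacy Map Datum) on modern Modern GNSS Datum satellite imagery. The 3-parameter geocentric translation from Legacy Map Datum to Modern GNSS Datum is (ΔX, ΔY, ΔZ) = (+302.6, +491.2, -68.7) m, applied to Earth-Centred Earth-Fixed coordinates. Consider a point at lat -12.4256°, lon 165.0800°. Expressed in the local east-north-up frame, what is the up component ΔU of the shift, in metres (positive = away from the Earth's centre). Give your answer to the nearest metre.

At φ = -12.4256°, λ = 165.0800°: sin φ = -0.215172, cos φ = 0.976576, sin λ = 0.257470, cos λ = -0.966286.
ΔU = cos φ cos λ·ΔX + cos φ sin λ·ΔY + sin φ·ΔZ = (0.976576)(-0.966286)(302.6) + (0.976576)(0.257470)(491.2) + (-0.215172)(-68.7) = -147.26 m.

ΔU = -147 m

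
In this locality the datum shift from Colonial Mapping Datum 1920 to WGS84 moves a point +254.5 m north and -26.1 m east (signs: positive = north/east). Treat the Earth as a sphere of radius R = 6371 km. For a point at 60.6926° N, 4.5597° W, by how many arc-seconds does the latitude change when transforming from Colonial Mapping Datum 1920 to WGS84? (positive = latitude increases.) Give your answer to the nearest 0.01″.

Δφ = 8.24″

On a sphere of radius R, 1 rad of latitude = R, so Δφ = ΔN / R = 254.5 / 6371000 = 3.9947e-05 rad = 8.240″.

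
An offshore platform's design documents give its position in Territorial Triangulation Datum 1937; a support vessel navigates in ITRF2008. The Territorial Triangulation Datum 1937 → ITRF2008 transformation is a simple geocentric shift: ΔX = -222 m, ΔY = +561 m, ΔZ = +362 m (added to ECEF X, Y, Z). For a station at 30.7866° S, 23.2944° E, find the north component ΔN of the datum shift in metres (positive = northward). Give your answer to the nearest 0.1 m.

At φ = -30.7866°, λ = 23.2944°: sin φ = -0.511842, cos φ = 0.859080, sin λ = 0.395456, cos λ = 0.918485.
ΔN = −sin φ cos λ·ΔX − sin φ sin λ·ΔY + cos φ·ΔZ = −(-0.511842)(0.918485)(-222) − (-0.511842)(0.395456)(561) + (0.859080)(362) = 320.17 m.

ΔN = 320.2 m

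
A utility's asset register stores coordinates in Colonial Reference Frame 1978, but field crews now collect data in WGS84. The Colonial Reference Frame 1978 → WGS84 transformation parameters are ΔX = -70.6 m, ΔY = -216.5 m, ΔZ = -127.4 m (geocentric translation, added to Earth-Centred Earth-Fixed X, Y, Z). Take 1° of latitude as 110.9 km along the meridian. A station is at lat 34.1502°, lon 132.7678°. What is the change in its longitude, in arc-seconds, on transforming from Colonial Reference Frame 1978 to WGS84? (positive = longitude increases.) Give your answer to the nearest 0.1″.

sin φ = 0.561364, cos φ = 0.827569, sin λ = 0.734112, cos λ = -0.679029.
East component: ΔE = −sin λ·ΔX + cos λ·ΔY = −(0.734112)(-70.6) + (-0.679029)(-216.5) = 198.84 m.
1° of latitude spans 110900 m; at latitude φ, 1° of longitude spans that × cos φ = 91777.4 m, so Δλ = 198.84 / 91777.4 × 3600 = 7.799″.

Δλ = 7.8″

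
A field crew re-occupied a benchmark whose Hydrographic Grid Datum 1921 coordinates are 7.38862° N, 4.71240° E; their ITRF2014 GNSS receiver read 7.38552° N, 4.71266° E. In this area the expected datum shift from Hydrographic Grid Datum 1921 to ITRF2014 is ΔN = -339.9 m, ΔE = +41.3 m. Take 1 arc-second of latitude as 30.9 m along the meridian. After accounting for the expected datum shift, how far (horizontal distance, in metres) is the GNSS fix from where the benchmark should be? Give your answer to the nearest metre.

14 m

Observed coordinate differences: Δφ = -0.00310°, Δλ = +0.00026°.
Converting to metres (1° lat = 111240 m, cos φ = 0.991697): observed ΔN = -344.8 m, observed ΔE = 28.7 m.
Subtracting the expected shift leaves a residual of -344.8 − (-339.9) = -4.9 m north and 28.7 − (41.3) = -12.6 m east.
Residual distance = √((-4.9)² + (-12.6)²) = 13.6 m.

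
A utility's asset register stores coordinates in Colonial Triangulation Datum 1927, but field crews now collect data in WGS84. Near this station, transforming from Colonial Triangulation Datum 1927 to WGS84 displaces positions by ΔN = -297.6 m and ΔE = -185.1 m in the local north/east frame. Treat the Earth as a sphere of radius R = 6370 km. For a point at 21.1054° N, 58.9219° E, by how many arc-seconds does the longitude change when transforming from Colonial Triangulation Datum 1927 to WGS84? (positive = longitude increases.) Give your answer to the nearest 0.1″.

Δλ = -6.4″

At latitude 21.1054°, cos φ = 0.932920.
One radian of longitude at latitude φ spans R cos φ, so Δλ = ΔE / (R cos φ) = -185.1 / (6370000 × 0.932920) = -3.1147e-05 rad = -6.425″.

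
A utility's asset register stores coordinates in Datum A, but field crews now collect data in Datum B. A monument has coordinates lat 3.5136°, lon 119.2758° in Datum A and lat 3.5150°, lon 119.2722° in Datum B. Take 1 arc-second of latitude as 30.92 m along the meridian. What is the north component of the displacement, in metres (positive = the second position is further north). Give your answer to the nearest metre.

ΔN = 156 m

Δφ = 3.5150° − 3.5136° = +0.0014°; Δλ = 119.2722° − 119.2758° = -0.0036°.
1° of latitude = 3600 × 30.92 = 111312 m.
ΔN = Δφ × 111312 = 155.8 m; ΔE = Δλ × 111312 × cos(3.5136°) = -0.0036 × 111312 × 0.998120 = -400.0 m.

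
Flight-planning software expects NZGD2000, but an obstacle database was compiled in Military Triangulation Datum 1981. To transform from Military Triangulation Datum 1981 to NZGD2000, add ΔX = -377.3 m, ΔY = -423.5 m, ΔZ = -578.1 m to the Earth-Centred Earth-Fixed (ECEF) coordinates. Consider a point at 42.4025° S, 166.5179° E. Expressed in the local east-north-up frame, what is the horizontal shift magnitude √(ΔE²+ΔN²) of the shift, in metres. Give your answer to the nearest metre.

The local east axis at (φ, λ) is (−sin λ, cos λ, 0), so ΔE = −sin(166.5179°)·(-377.3) + cos(166.5179°)·(-423.5) = 499.79 m.
The local north axis is (−sin φ cos λ, −sin φ sin λ, cos φ), giving ΔN = 247.415 − 66.581 − 426.884 = -246.05 m.
Horizontal magnitude = √(ΔE² + ΔN²) = √(499.79² + (-246.05)²) = 557.08 m.

557 m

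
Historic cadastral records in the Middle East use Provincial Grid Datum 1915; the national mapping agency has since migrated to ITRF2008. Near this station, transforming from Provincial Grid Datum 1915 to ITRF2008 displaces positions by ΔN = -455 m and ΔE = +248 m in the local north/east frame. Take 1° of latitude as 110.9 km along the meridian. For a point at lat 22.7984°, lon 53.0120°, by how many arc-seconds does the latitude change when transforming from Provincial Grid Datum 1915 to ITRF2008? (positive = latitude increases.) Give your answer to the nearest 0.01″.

Δφ = -14.77″

1° of latitude = 110.9 km, so Δφ = -455.0 / 110900 = -0.0041028° = -14.770″.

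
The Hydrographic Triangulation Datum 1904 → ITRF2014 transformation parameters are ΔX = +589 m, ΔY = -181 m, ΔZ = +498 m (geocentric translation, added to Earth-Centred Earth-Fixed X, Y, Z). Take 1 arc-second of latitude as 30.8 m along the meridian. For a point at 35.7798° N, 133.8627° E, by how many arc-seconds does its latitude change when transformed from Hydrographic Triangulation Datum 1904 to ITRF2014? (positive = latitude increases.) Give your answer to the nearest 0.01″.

Δφ = 23.34″

sin φ = 0.584672, cos φ = 0.811270, sin λ = 0.721002, cos λ = -0.692933.
North component: ΔN = −sin φ cos λ·ΔX − sin φ sin λ·ΔY + cos φ·ΔZ = −(0.584672)(-0.692933)(589) − (0.584672)(0.721002)(-181) + (0.811270)(498) = 718.94 m.
1° of latitude spans 3600 × 30.80 = 110880 m, so Δφ = 718.94 / 110880 × 3600 = 23.342″.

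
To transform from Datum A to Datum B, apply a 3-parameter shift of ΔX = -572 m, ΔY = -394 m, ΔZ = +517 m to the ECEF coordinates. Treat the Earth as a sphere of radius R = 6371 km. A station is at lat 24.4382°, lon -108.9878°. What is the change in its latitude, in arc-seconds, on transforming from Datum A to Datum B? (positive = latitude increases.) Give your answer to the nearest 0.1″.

Δφ = 7.8″

sin φ = 0.413712, cos φ = 0.910408, sin λ = -0.945588, cos λ = -0.325367.
North component: ΔN = −sin φ cos λ·ΔX − sin φ sin λ·ΔY + cos φ·ΔZ = −(0.413712)(-0.325367)(-572) − (0.413712)(-0.945588)(-394) + (0.910408)(517) = 239.55 m.
1° of latitude spans πR/180 = 111195 m, so Δφ = 239.55 / 111195 × 3600 = 7.756″.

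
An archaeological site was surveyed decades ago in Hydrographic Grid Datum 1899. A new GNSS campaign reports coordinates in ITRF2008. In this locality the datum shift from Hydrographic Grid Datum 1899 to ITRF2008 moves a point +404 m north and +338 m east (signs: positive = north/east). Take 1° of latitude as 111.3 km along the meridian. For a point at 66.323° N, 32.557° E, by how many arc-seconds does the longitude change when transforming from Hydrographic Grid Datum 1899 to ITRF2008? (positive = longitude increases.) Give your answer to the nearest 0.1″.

Δλ = 27.2″

At latitude 66.323°, cos φ = 0.401580.
1° of longitude at this latitude = 111.3 × cos φ = 44.70 km, so Δλ = 338.0 / 44695.9 = 0.0075622° = 27.224″.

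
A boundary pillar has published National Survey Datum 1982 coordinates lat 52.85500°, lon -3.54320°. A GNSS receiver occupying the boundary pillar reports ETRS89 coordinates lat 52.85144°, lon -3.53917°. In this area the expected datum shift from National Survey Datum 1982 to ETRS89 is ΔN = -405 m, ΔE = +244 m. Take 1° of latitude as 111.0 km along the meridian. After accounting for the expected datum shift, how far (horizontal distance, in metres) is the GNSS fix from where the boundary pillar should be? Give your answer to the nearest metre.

Observed coordinate differences: Δφ = -0.00356°, Δλ = +0.00403°.
Converting to metres (1° lat = 111000 m, cos φ = 0.603834): observed ΔN = -395.2 m, observed ΔE = 270.1 m.
Subtracting the expected shift leaves a residual of -395.2 − (-405) = 9.8 m north and 270.1 − (244) = 26.1 m east.
Residual distance = √(9.8² + 26.1²) = 27.9 m.

28 m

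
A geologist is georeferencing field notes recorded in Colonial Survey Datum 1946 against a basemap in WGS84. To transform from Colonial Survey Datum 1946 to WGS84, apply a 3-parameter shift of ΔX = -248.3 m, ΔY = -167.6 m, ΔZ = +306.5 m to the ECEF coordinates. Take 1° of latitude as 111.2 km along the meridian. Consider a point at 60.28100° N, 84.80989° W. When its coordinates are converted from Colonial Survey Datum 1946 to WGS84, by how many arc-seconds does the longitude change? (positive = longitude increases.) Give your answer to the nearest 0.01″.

sin φ = 0.868467, cos φ = 0.495747, sin λ = -0.995900, cos λ = 0.090461.
East component: ΔE = −sin λ·ΔX + cos λ·ΔY = −(-0.995900)(-248.3) + (0.090461)(-167.6) = -262.44 m.
1° of latitude spans 111200 m; at latitude φ, 1° of longitude spans that × cos φ = 55127.0 m, so Δλ = -262.44 / 55127.0 × 3600 = -17.139″.

Δλ = -17.14″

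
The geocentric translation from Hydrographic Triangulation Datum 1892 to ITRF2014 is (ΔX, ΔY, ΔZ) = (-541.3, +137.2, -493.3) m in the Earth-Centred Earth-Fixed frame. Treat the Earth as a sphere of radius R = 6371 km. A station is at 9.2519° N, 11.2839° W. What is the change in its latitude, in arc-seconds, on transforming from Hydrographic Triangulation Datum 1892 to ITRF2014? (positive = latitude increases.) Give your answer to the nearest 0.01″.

Δφ = -12.86″

sin φ = 0.160775, cos φ = 0.986991, sin λ = -0.195671, cos λ = 0.980670.
North component: ΔN = −sin φ cos λ·ΔX − sin φ sin λ·ΔY + cos φ·ΔZ = −(0.160775)(0.980670)(-541.3) − (0.160775)(-0.195671)(137.2) + (0.986991)(-493.3) = -397.22 m.
1° of latitude spans πR/180 = 111195 m, so Δφ = -397.22 / 111195 × 3600 = -12.860″.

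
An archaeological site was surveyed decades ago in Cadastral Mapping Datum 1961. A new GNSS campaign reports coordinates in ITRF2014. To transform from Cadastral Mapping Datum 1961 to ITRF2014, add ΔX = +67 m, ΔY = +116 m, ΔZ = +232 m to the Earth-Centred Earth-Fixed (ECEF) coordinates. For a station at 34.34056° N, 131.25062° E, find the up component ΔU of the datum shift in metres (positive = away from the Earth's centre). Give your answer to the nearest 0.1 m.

ΔU = 166.4 m

The local up (radial) axis is (cos φ cos λ, cos φ sin λ, sin φ), giving ΔU = -36.477 + 72.011 + 130.874 = 166.41 m.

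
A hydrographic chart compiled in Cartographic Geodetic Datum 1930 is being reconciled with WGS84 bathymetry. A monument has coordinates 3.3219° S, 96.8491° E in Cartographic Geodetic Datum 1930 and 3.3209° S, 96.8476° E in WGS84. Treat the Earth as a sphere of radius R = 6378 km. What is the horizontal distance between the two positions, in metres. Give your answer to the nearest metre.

Δφ = -3.3209° − -3.3219° = +0.0010°; Δλ = 96.8476° − 96.8491° = -0.0015°.
1° along a meridian = πR/180 = 111317 m.
ΔN = Δφ × 111317 = 111.3 m; ΔE = Δλ × 111317 × cos(-3.3219°) = -0.0015 × 111317 × 0.998320 = -166.7 m.
Distance = √(ΔE² + ΔN²) = √((-166.7)² + 111.3²) = 200.4 m.

200 m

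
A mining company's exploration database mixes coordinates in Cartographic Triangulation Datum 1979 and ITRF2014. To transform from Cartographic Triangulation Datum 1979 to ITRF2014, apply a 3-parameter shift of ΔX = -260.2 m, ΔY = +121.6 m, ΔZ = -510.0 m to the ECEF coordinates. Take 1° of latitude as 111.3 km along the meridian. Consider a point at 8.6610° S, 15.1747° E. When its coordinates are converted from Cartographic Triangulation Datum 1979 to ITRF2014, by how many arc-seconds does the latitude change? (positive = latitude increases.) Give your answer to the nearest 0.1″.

Δφ = -17.4″

sin φ = -0.150588, cos φ = 0.988597, sin λ = 0.261763, cos λ = 0.965132.
North component: ΔN = −sin φ cos λ·ΔX − sin φ sin λ·ΔY + cos φ·ΔZ = −(-0.150588)(0.965132)(-260.2) − (-0.150588)(0.261763)(121.6) + (0.988597)(-510.0) = -537.21 m.
1° of latitude spans 111300 m, so Δφ = -537.21 / 111300 × 3600 = -17.376″.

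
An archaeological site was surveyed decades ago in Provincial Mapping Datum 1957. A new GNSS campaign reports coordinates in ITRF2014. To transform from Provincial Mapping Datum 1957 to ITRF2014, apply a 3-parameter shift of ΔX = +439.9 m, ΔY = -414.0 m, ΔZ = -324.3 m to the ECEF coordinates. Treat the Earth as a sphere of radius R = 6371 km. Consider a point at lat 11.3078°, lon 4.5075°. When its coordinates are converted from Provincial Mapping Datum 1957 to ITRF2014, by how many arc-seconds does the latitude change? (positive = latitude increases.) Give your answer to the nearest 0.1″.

Δφ = -12.9″

sin φ = 0.196080, cos φ = 0.980588, sin λ = 0.078590, cos λ = 0.996907.
North component: ΔN = −sin φ cos λ·ΔX − sin φ sin λ·ΔY + cos φ·ΔZ = −(0.196080)(0.996907)(439.9) − (0.196080)(0.078590)(-414.0) + (0.980588)(-324.3) = -397.61 m.
1° of latitude spans πR/180 = 111195 m, so Δφ = -397.61 / 111195 × 3600 = -12.873″.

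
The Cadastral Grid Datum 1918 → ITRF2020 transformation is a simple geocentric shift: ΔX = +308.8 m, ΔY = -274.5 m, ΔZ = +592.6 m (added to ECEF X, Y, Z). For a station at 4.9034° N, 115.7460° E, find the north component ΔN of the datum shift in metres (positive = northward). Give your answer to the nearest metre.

ΔN = 623 m

At φ = 4.9034°, λ = 115.7460°: sin φ = 0.085476, cos φ = 0.996340, sin λ = 0.900729, cos λ = -0.434382.
ΔN = −sin φ cos λ·ΔX − sin φ sin λ·ΔY + cos φ·ΔZ = −(0.085476)(-0.434382)(308.8) − (0.085476)(0.900729)(-274.5) + (0.996340)(592.6) = 623.03 m.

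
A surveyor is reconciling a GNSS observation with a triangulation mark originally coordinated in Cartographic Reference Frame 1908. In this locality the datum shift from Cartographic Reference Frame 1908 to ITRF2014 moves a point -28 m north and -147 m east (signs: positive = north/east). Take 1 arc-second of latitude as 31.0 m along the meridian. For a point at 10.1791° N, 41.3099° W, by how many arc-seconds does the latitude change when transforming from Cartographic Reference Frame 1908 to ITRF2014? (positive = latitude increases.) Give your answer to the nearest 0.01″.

1″ of latitude = 31.00 m, so Δφ = -28.0 / 31.00 = -0.903″.

Δφ = -0.90″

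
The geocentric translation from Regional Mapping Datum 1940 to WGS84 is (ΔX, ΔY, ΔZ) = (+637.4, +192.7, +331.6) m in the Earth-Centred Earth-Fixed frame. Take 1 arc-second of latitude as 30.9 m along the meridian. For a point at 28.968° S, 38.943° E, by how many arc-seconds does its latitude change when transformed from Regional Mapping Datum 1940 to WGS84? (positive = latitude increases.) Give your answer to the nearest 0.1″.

sin φ = -0.484321, cos φ = 0.874890, sin λ = 0.628547, cos λ = 0.777772.
North component: ΔN = −sin φ cos λ·ΔX − sin φ sin λ·ΔY + cos φ·ΔZ = −(-0.484321)(0.777772)(637.4) − (-0.484321)(0.628547)(192.7) + (0.874890)(331.6) = 588.88 m.
1° of latitude spans 3600 × 30.90 = 111240 m, so Δφ = 588.88 / 111240 × 3600 = 19.058″.

Δφ = 19.1″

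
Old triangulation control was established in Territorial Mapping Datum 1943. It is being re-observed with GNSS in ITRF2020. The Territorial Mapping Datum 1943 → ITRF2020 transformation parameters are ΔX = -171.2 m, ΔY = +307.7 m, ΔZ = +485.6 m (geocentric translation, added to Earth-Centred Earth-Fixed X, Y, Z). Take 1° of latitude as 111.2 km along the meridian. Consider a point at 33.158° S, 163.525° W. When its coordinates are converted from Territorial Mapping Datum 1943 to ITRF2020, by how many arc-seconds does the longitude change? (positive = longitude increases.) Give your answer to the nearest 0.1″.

sin φ = -0.546950, cos φ = 0.837165, sin λ = -0.283597, cos λ = -0.958944.
East component: ΔE = −sin λ·ΔX + cos λ·ΔY = −(-0.283597)(-171.2) + (-0.958944)(307.7) = -343.62 m.
1° of latitude spans 111200 m; at latitude φ, 1° of longitude spans that × cos φ = 93092.8 m, so Δλ = -343.62 / 93092.8 × 3600 = -13.288″.

Δλ = -13.3″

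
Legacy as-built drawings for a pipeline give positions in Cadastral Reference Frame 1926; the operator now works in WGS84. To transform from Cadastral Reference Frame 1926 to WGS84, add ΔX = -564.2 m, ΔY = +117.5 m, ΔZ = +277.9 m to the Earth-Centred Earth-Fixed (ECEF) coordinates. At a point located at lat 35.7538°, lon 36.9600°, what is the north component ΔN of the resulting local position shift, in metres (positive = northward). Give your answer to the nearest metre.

ΔN = 448 m

At φ = 35.7538°, λ = 36.9600°: sin φ = 0.584303, cos φ = 0.811535, sin λ = 0.601257, cos λ = 0.799055.
ΔN = −sin φ cos λ·ΔX − sin φ sin λ·ΔY + cos φ·ΔZ = −(0.584303)(0.799055)(-564.2) − (0.584303)(0.601257)(117.5) + (0.811535)(277.9) = 447.67 m.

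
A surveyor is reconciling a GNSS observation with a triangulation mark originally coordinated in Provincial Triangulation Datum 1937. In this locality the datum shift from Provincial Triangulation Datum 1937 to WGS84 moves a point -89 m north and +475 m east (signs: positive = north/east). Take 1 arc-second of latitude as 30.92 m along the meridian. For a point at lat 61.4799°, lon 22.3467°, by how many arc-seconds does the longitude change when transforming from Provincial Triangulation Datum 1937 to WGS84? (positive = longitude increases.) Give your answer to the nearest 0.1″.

Δλ = 32.2″

At latitude 61.4799°, cos φ = 0.477467.
1″ of longitude at this latitude = 30.92 × cos φ = 14.7633 m, so Δλ = 475.0 / 14.7633 = 32.174″.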